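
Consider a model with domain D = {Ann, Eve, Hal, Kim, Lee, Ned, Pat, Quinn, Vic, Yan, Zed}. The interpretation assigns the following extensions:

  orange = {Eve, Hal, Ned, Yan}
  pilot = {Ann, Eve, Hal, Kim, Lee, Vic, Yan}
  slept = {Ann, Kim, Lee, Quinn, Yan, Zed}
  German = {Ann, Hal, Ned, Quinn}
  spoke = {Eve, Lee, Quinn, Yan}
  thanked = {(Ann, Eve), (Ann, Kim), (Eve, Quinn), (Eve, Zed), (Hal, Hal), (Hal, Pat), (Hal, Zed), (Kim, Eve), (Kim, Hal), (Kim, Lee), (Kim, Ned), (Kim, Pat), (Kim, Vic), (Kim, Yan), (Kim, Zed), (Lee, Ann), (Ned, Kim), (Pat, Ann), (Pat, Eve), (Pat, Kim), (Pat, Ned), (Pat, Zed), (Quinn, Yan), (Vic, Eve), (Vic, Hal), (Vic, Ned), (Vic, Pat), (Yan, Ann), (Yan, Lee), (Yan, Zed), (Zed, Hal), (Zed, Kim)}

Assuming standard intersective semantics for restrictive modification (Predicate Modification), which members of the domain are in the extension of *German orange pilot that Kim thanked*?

⟦that Kim thanked⟧ = {x : ⟨Kim, x⟩ ∈ ⟦thanked⟧} = {Eve, Hal, Lee, Ned, Pat, Vic, Yan, Zed}
⟦pilot⟧ = {Ann, Eve, Hal, Kim, Lee, Vic, Yan}
… ∩ ⟦that Kim thanked⟧ = {Ann, Eve, Hal, Kim, Lee, Vic, Yan} ∩ {Eve, Hal, Lee, Ned, Pat, Vic, Yan, Zed} = {Eve, Hal, Lee, Vic, Yan}
… ∩ ⟦German⟧ = {Eve, Hal, Lee, Vic, Yan} ∩ {Ann, Hal, Ned, Quinn} = {Hal}
… ∩ ⟦orange⟧ = {Hal} ∩ {Eve, Hal, Ned, Yan} = {Hal}
So ⟦German orange pilot that Kim thanked⟧ = {Hal}.

{Hal}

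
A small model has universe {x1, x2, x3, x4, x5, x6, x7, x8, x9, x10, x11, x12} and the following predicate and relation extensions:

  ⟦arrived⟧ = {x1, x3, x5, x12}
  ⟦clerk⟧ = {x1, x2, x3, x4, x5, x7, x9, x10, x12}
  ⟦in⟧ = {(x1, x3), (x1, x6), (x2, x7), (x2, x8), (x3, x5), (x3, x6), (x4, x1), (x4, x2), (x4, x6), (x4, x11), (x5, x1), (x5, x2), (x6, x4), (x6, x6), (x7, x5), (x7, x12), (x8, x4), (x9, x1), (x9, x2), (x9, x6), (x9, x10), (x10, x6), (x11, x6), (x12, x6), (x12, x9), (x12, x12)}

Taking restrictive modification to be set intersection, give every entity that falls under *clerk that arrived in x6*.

⟦that arrived⟧ = ⟦arrived⟧ = {x1, x3, x5, x12}
⟦in x6⟧ = {x : ⟨x, x6⟩ ∈ ⟦in⟧} = {x1, x3, x4, x6, x9, x10, x11, x12}
⟦clerk⟧ = {x1, x2, x3, x4, x5, x7, x9, x10, x12}
… ∩ ⟦that arrived⟧ = {x1, x2, x3, x4, x5, x7, x9, x10, x12} ∩ {x1, x3, x5, x12} = {x1, x3, x5, x12}
… ∩ ⟦in x6⟧ = {x1, x3, x5, x12} ∩ {x1, x3, x4, x6, x9, x10, x11, x12} = {x1, x3, x12}
So ⟦clerk that arrived in x6⟧ = {x1, x3, x12}.

{x1, x3, x12}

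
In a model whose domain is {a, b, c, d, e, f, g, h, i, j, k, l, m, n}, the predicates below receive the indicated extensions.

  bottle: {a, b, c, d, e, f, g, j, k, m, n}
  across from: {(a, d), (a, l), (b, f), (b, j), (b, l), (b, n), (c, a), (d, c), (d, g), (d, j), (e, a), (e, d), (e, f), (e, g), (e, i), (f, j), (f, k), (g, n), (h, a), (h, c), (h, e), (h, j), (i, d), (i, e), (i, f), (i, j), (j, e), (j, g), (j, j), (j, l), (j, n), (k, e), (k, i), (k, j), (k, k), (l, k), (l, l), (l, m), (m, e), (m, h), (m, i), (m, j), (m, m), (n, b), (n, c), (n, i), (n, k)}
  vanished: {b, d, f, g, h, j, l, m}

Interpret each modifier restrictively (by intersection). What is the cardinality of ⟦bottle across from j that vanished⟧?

⟦across from j⟧ = {x : ⟨x, j⟩ ∈ ⟦across from⟧} = {b, d, f, h, i, j, k, m}
⟦that vanished⟧ = ⟦vanished⟧ = {b, d, f, g, h, j, l, m}
⟦bottle⟧ = {a, b, c, d, e, f, g, j, k, m, n}
… ∩ ⟦across from j⟧ = {a, b, c, d, e, f, g, j, k, m, n} ∩ {b, d, f, h, i, j, k, m} = {b, d, f, j, k, m}
… ∩ ⟦that vanished⟧ = {b, d, f, j, k, m} ∩ {b, d, f, g, h, j, l, m} = {b, d, f, j, m}
⟦bottle across from j that vanished⟧ = {b, d, f, j, m}, so the cardinality is 5.

5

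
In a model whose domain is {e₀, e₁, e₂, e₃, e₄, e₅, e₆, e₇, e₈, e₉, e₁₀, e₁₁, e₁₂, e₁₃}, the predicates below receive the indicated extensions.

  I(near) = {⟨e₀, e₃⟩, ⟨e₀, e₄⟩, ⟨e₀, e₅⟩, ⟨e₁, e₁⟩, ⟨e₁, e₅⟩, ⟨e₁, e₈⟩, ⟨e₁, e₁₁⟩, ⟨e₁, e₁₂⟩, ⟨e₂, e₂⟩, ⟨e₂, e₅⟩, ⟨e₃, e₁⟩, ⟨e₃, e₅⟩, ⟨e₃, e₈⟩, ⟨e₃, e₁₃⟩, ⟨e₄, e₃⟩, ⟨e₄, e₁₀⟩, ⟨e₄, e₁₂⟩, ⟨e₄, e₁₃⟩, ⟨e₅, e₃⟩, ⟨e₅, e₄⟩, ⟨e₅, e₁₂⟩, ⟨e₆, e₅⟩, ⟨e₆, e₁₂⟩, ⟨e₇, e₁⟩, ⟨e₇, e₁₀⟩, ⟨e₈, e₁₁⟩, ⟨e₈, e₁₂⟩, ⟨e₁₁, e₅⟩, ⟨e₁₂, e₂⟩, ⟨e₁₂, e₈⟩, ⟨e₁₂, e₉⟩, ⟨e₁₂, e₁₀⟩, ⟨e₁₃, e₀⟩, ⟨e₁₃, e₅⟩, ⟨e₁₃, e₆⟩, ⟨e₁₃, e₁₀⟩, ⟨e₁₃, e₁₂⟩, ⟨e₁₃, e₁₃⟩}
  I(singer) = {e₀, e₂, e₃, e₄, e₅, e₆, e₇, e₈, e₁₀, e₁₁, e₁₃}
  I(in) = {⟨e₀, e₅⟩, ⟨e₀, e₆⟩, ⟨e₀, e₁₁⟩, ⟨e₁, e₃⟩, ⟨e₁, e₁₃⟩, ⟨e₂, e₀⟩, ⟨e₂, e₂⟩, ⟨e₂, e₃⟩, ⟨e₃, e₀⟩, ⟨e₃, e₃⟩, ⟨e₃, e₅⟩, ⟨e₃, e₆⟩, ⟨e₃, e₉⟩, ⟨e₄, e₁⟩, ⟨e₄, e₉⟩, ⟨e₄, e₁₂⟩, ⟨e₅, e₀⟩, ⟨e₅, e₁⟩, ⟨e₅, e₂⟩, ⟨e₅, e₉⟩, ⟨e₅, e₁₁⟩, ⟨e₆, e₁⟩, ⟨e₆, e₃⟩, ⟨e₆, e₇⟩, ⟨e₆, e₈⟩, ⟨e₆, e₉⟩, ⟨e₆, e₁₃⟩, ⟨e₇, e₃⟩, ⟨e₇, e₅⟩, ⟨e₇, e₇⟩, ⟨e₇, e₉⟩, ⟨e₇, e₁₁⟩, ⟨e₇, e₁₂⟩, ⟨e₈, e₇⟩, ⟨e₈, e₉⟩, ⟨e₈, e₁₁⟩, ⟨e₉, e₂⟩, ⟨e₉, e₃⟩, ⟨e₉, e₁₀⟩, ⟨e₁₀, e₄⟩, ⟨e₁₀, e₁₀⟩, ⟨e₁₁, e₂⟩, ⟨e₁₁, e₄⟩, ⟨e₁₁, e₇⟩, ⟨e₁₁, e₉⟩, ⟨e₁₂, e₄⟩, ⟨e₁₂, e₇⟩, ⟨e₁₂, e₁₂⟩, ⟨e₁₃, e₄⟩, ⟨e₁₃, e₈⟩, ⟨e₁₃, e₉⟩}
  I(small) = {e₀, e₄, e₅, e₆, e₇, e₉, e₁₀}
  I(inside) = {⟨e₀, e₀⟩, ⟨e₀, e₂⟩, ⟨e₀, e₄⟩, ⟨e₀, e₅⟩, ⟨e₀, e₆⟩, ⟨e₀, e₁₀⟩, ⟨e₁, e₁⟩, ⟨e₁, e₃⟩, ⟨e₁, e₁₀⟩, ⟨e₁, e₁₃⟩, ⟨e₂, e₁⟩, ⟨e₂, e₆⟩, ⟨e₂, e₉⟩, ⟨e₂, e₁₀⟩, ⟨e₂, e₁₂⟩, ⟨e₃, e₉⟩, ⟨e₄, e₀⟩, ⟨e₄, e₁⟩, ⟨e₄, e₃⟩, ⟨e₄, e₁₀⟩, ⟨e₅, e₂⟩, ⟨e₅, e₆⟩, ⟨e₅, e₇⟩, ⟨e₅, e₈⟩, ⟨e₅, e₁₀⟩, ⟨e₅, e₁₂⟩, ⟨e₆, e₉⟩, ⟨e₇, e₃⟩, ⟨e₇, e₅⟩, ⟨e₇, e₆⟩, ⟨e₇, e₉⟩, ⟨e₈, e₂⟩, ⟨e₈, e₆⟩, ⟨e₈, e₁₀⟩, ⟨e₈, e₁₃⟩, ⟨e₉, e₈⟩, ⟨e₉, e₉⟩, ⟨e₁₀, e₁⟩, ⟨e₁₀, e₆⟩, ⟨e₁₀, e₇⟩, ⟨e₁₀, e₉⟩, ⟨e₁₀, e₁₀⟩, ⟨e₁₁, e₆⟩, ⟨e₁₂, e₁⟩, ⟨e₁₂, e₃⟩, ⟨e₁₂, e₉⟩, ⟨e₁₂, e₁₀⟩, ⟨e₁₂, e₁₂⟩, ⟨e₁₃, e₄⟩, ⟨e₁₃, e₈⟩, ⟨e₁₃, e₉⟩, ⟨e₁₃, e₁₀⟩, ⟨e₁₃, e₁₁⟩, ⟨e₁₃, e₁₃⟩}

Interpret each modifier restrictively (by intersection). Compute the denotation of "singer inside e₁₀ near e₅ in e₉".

{e₁₃}

⟦inside e₁₀⟧ = {x : ⟨x, e₁₀⟩ ∈ ⟦inside⟧} = {e₀, e₁, e₂, e₄, e₅, e₈, e₁₀, e₁₂, e₁₃}
⟦near e₅⟧ = {x : ⟨x, e₅⟩ ∈ ⟦near⟧} = {e₀, e₁, e₂, e₃, e₆, e₁₁, e₁₃}
⟦in e₉⟧ = {x : ⟨x, e₉⟩ ∈ ⟦in⟧} = {e₃, e₄, e₅, e₆, e₇, e₈, e₁₁, e₁₃}
⟦singer⟧ = {e₀, e₂, e₃, e₄, e₅, e₆, e₇, e₈, e₁₀, e₁₁, e₁₃}
… ∩ ⟦inside e₁₀⟧ = {e₀, e₂, e₃, e₄, e₅, e₆, e₇, e₈, e₁₀, e₁₁, e₁₃} ∩ {e₀, e₁, e₂, e₄, e₅, e₈, e₁₀, e₁₂, e₁₃} = {e₀, e₂, e₄, e₅, e₈, e₁₀, e₁₃}
… ∩ ⟦near e₅⟧ = {e₀, e₂, e₄, e₅, e₈, e₁₀, e₁₃} ∩ {e₀, e₁, e₂, e₃, e₆, e₁₁, e₁₃} = {e₀, e₂, e₁₃}
… ∩ ⟦in e₉⟧ = {e₀, e₂, e₁₃} ∩ {e₃, e₄, e₅, e₆, e₇, e₈, e₁₁, e₁₃} = {e₁₃}
So ⟦singer inside e₁₀ near e₅ in e₉⟧ = {e₁₃}.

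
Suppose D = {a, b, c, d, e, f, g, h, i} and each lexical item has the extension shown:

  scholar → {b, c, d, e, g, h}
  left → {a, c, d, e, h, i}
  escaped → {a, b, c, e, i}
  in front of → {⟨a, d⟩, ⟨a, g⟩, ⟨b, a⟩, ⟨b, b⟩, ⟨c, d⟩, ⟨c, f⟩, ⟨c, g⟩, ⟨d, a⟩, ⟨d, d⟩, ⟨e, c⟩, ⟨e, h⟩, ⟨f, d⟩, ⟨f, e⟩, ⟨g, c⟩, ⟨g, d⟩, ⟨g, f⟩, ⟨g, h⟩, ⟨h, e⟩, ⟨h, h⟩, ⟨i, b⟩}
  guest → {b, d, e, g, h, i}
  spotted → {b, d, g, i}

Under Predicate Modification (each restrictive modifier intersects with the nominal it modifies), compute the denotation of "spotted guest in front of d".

⟦in front of d⟧ = {x : ⟨x, d⟩ ∈ ⟦in front of⟧} = {a, c, d, f, g}
⟦guest⟧ = {b, d, e, g, h, i}
… ∩ ⟦in front of d⟧ = {b, d, e, g, h, i} ∩ {a, c, d, f, g} = {d, g}
… ∩ ⟦spotted⟧ = {d, g} ∩ {b, d, g, i} = {d, g}
So ⟦spotted guest in front of d⟧ = {d, g}.

{d, g}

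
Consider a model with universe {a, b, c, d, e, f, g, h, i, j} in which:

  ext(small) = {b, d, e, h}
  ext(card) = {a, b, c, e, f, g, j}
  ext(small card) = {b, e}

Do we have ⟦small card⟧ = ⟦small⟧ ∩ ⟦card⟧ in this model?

⟦small⟧ ∩ ⟦card⟧ = {b, d, e, h} ∩ {a, b, c, e, f, g, j} = {b, e}
Observed ⟦small card⟧ = {b, e}.
These coincide, so the modifier is intersective here.

yes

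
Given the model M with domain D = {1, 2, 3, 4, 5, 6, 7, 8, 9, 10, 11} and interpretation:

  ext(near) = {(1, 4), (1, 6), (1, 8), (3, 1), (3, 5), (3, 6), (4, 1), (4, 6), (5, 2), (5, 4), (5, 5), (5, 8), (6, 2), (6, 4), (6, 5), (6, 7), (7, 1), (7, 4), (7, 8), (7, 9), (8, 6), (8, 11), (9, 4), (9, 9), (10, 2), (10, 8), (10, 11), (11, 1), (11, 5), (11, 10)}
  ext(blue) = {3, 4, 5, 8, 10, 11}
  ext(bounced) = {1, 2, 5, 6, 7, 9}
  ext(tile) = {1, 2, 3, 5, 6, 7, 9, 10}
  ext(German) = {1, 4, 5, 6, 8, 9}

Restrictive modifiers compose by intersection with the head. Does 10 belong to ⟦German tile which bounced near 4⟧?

no

⟦which bounced⟧ = ⟦bounced⟧ = {1, 2, 5, 6, 7, 9}
⟦near 4⟧ = {x : ⟨x, 4⟩ ∈ ⟦near⟧} = {1, 5, 6, 7, 9}
⟦tile⟧ = {1, 2, 3, 5, 6, 7, 9, 10}
… ∩ ⟦which bounced⟧ = {1, 2, 3, 5, 6, 7, 9, 10} ∩ {1, 2, 5, 6, 7, 9} = {1, 2, 5, 6, 7, 9}
… ∩ ⟦near 4⟧ = {1, 2, 5, 6, 7, 9} ∩ {1, 5, 6, 7, 9} = {1, 5, 6, 7, 9}
… ∩ ⟦German⟧ = {1, 5, 6, 7, 9} ∩ {1, 4, 5, 6, 8, 9} = {1, 5, 6, 9}
⟦German tile which bounced near 4⟧ = {1, 5, 6, 9}; 10 ∉ this set.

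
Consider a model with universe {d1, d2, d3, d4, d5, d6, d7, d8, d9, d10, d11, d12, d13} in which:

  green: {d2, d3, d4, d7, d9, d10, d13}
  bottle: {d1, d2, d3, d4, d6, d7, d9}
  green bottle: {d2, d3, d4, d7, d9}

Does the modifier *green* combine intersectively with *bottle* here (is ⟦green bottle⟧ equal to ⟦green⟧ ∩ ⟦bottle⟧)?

yes

⟦green⟧ ∩ ⟦bottle⟧ = {d2, d3, d4, d7, d9, d10, d13} ∩ {d1, d2, d3, d4, d6, d7, d9} = {d2, d3, d4, d7, d9}
Observed ⟦green bottle⟧ = {d2, d3, d4, d7, d9}.
These coincide, so the modifier is intersective here.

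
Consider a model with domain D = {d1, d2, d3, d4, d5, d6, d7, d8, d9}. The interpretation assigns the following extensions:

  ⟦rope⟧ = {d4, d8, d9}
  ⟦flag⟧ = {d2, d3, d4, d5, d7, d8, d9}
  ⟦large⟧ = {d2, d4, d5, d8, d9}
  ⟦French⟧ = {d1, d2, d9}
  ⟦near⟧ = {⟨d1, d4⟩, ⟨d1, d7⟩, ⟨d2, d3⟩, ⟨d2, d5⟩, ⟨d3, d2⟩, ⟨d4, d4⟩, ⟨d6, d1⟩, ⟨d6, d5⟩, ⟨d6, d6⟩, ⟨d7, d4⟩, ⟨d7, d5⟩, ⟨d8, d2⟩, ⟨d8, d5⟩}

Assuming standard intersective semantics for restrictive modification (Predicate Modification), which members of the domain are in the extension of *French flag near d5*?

{d2}

⟦near d5⟧ = {x : ⟨x, d5⟩ ∈ ⟦near⟧} = {d2, d6, d7, d8}
⟦flag⟧ = {d2, d3, d4, d5, d7, d8, d9}
… ∩ ⟦near d5⟧ = {d2, d3, d4, d5, d7, d8, d9} ∩ {d2, d6, d7, d8} = {d2, d7, d8}
… ∩ ⟦French⟧ = {d2, d7, d8} ∩ {d1, d2, d9} = {d2}
So ⟦French flag near d5⟧ = {d2}.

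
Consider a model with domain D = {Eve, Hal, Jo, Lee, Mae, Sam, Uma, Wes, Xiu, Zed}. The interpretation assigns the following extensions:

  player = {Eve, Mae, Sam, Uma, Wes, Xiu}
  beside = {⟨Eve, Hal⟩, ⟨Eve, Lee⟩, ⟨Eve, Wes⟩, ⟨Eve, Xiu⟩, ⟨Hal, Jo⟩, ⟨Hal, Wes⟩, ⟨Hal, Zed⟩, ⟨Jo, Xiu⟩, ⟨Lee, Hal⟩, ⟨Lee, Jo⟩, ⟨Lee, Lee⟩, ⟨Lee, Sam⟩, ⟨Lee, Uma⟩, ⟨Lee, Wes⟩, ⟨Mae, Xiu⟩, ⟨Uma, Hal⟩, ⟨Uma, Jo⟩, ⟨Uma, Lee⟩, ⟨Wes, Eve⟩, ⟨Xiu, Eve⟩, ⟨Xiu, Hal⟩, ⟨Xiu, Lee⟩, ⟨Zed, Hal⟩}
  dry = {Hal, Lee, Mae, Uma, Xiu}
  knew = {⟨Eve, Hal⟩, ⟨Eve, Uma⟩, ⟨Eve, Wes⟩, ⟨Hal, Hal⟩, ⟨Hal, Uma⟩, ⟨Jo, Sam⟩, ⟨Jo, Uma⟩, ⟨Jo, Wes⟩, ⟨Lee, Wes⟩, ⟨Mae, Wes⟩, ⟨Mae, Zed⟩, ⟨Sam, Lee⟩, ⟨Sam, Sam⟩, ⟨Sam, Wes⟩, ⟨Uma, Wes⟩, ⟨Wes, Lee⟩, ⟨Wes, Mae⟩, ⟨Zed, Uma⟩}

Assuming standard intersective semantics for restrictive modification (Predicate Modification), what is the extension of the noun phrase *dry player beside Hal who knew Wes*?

⟦beside Hal⟧ = {x : ⟨x, Hal⟩ ∈ ⟦beside⟧} = {Eve, Lee, Uma, Xiu, Zed}
⟦who knew Wes⟧ = {x : ⟨x, Wes⟩ ∈ ⟦knew⟧} = {Eve, Jo, Lee, Mae, Sam, Uma}
⟦player⟧ = {Eve, Mae, Sam, Uma, Wes, Xiu}
… ∩ ⟦beside Hal⟧ = {Eve, Mae, Sam, Uma, Wes, Xiu} ∩ {Eve, Lee, Uma, Xiu, Zed} = {Eve, Uma, Xiu}
… ∩ ⟦who knew Wes⟧ = {Eve, Uma, Xiu} ∩ {Eve, Jo, Lee, Mae, Sam, Uma} = {Eve, Uma}
… ∩ ⟦dry⟧ = {Eve, Uma} ∩ {Hal, Lee, Mae, Uma, Xiu} = {Uma}
So ⟦dry player beside Hal who knew Wes⟧ = {Uma}.

{Uma}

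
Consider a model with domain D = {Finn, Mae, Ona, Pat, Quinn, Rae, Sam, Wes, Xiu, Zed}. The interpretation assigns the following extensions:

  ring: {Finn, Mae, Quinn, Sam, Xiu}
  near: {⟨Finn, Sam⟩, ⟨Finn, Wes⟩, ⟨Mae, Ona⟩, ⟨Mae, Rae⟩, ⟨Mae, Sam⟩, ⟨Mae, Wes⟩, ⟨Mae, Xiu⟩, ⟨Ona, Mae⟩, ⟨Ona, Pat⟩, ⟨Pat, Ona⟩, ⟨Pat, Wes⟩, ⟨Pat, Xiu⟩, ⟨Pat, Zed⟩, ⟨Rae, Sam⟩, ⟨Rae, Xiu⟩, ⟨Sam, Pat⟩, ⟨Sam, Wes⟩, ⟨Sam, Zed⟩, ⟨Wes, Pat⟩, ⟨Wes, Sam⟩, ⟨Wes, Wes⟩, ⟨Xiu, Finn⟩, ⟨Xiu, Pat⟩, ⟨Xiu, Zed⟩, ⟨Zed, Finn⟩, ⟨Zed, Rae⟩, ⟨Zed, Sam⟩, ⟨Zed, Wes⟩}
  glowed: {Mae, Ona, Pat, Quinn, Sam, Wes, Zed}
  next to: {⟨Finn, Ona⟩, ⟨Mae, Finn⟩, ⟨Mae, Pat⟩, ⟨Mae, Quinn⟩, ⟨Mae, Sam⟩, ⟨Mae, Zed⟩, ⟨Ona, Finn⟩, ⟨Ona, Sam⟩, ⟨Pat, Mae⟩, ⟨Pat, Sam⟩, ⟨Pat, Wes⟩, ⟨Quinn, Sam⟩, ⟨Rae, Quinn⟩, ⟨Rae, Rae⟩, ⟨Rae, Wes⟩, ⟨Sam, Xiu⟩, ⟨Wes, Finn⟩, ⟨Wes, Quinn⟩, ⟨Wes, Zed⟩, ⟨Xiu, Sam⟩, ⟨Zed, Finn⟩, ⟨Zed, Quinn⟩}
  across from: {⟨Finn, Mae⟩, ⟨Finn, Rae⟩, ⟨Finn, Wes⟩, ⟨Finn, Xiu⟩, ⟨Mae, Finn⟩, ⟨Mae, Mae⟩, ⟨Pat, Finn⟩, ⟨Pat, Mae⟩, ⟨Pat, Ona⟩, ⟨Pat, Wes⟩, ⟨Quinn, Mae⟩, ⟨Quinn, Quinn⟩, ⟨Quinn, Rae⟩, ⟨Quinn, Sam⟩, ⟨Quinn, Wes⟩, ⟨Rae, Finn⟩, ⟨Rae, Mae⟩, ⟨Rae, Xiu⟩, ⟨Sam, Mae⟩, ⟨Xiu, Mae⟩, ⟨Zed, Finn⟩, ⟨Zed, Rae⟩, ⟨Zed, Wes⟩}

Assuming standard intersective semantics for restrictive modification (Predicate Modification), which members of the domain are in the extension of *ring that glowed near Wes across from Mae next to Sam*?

{Mae}

⟦that glowed⟧ = ⟦glowed⟧ = {Mae, Ona, Pat, Quinn, Sam, Wes, Zed}
⟦near Wes⟧ = {x : ⟨x, Wes⟩ ∈ ⟦near⟧} = {Finn, Mae, Pat, Sam, Wes, Zed}
⟦across from Mae⟧ = {x : ⟨x, Mae⟩ ∈ ⟦across from⟧} = {Finn, Mae, Pat, Quinn, Rae, Sam, Xiu}
⟦next to Sam⟧ = {x : ⟨x, Sam⟩ ∈ ⟦next to⟧} = {Mae, Ona, Pat, Quinn, Xiu}
⟦ring⟧ = {Finn, Mae, Quinn, Sam, Xiu}
… ∩ ⟦that glowed⟧ = {Finn, Mae, Quinn, Sam, Xiu} ∩ {Mae, Ona, Pat, Quinn, Sam, Wes, Zed} = {Mae, Quinn, Sam}
… ∩ ⟦near Wes⟧ = {Mae, Quinn, Sam} ∩ {Finn, Mae, Pat, Sam, Wes, Zed} = {Mae, Sam}
… ∩ ⟦across from Mae⟧ = {Mae, Sam} ∩ {Finn, Mae, Pat, Quinn, Rae, Sam, Xiu} = {Mae, Sam}
… ∩ ⟦next to Sam⟧ = {Mae, Sam} ∩ {Mae, Ona, Pat, Quinn, Xiu} = {Mae}
So ⟦ring that glowed near Wes across from Mae next to Sam⟧ = {Mae}.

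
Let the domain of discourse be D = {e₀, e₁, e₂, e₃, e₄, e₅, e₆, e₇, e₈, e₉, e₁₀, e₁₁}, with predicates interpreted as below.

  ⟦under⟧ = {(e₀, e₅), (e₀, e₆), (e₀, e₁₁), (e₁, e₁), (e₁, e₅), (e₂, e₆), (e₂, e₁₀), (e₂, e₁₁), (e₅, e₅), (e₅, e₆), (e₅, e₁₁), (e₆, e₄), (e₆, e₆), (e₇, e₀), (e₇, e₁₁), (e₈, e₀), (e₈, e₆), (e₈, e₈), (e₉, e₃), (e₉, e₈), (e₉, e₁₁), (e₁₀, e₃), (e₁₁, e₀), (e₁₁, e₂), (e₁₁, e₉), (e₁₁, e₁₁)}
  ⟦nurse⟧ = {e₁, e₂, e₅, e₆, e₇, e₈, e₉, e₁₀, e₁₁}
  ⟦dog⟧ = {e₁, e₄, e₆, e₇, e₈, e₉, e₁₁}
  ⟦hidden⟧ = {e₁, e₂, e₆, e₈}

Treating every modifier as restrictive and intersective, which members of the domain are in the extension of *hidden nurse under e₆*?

⟦under e₆⟧ = {x : ⟨x, e₆⟩ ∈ ⟦under⟧} = {e₀, e₂, e₅, e₆, e₈}
⟦nurse⟧ = {e₁, e₂, e₅, e₆, e₇, e₈, e₉, e₁₀, e₁₁}
… ∩ ⟦under e₆⟧ = {e₁, e₂, e₅, e₆, e₇, e₈, e₉, e₁₀, e₁₁} ∩ {e₀, e₂, e₅, e₆, e₈} = {e₂, e₅, e₆, e₈}
… ∩ ⟦hidden⟧ = {e₂, e₅, e₆, e₈} ∩ {e₁, e₂, e₆, e₈} = {e₂, e₆, e₈}
So ⟦hidden nurse under e₆⟧ = {e₂, e₆, e₈}.

{e₂, e₆, e₈}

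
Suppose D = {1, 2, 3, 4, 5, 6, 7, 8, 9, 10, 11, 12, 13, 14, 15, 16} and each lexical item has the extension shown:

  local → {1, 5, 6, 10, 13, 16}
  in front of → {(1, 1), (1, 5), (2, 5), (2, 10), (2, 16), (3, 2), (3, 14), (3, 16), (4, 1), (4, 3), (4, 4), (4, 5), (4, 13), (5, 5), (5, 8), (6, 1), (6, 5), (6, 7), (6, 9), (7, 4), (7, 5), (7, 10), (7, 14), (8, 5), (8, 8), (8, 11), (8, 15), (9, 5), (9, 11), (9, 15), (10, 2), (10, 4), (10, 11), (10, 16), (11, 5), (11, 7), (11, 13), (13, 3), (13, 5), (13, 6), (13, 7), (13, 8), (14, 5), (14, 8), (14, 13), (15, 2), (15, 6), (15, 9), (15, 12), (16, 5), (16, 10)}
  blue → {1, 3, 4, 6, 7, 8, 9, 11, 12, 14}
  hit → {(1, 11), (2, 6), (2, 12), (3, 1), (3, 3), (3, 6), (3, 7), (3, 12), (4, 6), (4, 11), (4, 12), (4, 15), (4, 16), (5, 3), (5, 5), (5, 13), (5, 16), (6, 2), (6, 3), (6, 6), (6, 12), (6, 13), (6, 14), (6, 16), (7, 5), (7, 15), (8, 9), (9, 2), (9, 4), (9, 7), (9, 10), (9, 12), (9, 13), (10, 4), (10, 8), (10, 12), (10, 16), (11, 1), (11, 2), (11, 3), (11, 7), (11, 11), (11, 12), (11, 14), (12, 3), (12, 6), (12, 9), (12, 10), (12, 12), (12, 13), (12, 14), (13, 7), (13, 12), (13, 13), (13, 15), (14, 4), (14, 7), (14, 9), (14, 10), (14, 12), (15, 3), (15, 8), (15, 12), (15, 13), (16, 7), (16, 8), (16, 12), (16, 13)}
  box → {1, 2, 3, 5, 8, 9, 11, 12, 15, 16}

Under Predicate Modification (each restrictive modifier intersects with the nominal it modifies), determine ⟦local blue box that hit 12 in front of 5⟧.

⟦that hit 12⟧ = {x : ⟨x, 12⟩ ∈ ⟦hit⟧} = {2, 3, 4, 6, 9, 10, 11, 12, 13, 14, 15, 16}
⟦in front of 5⟧ = {x : ⟨x, 5⟩ ∈ ⟦in front of⟧} = {1, 2, 4, 5, 6, 7, 8, 9, 11, 13, 14, 16}
⟦box⟧ = {1, 2, 3, 5, 8, 9, 11, 12, 15, 16}
… ∩ ⟦that hit 12⟧ = {1, 2, 3, 5, 8, 9, 11, 12, 15, 16} ∩ {2, 3, 4, 6, 9, 10, 11, 12, 13, 14, 15, 16} = {2, 3, 9, 11, 12, 15, 16}
… ∩ ⟦in front of 5⟧ = {2, 3, 9, 11, 12, 15, 16} ∩ {1, 2, 4, 5, 6, 7, 8, 9, 11, 13, 14, 16} = {2, 9, 11, 16}
… ∩ ⟦local⟧ = {2, 9, 11, 16} ∩ {1, 5, 6, 10, 13, 16} = {16}
… ∩ ⟦blue⟧ = {16} ∩ {1, 3, 4, 6, 7, 8, 9, 11, 12, 14} = ∅
So ⟦local blue box that hit 12 in front of 5⟧ = { }.

{ }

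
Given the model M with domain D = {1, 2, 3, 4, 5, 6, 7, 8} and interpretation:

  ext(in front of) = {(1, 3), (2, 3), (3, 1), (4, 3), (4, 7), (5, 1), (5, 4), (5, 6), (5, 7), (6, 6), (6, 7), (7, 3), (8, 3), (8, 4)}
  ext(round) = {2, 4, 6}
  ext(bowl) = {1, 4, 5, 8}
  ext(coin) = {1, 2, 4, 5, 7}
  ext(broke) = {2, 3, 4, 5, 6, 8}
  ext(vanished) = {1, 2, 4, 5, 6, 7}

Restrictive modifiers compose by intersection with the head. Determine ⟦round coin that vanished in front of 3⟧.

{2, 4}

⟦that vanished⟧ = ⟦vanished⟧ = {1, 2, 4, 5, 6, 7}
⟦in front of 3⟧ = {x : ⟨x, 3⟩ ∈ ⟦in front of⟧} = {1, 2, 4, 7, 8}
⟦coin⟧ = {1, 2, 4, 5, 7}
… ∩ ⟦that vanished⟧ = {1, 2, 4, 5, 7} ∩ {1, 2, 4, 5, 6, 7} = {1, 2, 4, 5, 7}
… ∩ ⟦in front of 3⟧ = {1, 2, 4, 5, 7} ∩ {1, 2, 4, 7, 8} = {1, 2, 4, 7}
… ∩ ⟦round⟧ = {1, 2, 4, 7} ∩ {2, 4, 6} = {2, 4}
So ⟦round coin that vanished in front of 3⟧ = {2, 4}.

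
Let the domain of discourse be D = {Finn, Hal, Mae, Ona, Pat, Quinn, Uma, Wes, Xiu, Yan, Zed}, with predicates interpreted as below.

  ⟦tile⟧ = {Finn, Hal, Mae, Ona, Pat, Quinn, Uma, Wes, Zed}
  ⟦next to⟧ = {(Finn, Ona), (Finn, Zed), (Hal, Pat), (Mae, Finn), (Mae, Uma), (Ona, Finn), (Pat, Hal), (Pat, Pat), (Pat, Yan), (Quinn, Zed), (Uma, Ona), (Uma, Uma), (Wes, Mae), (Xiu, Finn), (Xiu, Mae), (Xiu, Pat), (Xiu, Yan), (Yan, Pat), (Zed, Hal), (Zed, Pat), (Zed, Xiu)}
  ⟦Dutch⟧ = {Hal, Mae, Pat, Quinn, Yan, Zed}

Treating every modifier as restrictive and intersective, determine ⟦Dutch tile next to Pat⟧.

⟦next to Pat⟧ = {x : ⟨x, Pat⟩ ∈ ⟦next to⟧} = {Hal, Pat, Xiu, Yan, Zed}
⟦tile⟧ = {Finn, Hal, Mae, Ona, Pat, Quinn, Uma, Wes, Zed}
… ∩ ⟦next to Pat⟧ = {Finn, Hal, Mae, Ona, Pat, Quinn, Uma, Wes, Zed} ∩ {Hal, Pat, Xiu, Yan, Zed} = {Hal, Pat, Zed}
… ∩ ⟦Dutch⟧ = {Hal, Pat, Zed} ∩ {Hal, Mae, Pat, Quinn, Yan, Zed} = {Hal, Pat, Zed}
So ⟦Dutch tile next to Pat⟧ = {Hal, Pat, Zed}.

{Hal, Pat, Zed}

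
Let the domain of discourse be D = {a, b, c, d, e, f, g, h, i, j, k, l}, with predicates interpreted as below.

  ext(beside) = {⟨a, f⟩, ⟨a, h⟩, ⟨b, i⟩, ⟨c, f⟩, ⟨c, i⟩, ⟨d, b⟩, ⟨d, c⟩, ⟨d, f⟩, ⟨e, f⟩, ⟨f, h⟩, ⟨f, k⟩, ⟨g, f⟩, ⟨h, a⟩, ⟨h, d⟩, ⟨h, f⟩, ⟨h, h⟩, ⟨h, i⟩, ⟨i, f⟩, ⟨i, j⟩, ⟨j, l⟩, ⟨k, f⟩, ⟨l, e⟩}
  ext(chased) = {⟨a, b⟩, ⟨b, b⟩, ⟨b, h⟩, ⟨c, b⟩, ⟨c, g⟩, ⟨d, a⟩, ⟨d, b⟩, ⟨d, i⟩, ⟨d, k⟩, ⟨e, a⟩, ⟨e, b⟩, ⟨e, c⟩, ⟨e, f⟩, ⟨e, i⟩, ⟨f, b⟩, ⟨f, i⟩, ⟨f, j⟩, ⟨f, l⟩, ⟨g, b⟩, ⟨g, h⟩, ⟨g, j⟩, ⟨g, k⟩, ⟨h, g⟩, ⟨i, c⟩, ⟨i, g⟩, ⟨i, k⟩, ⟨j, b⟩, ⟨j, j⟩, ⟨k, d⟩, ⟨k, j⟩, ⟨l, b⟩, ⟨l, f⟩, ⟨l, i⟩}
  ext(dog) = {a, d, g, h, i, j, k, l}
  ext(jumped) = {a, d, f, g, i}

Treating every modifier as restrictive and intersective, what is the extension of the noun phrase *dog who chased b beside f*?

{a, d, g}

⟦who chased b⟧ = {x : ⟨x, b⟩ ∈ ⟦chased⟧} = {a, b, c, d, e, f, g, j, l}
⟦beside f⟧ = {x : ⟨x, f⟩ ∈ ⟦beside⟧} = {a, c, d, e, g, h, i, k}
⟦dog⟧ = {a, d, g, h, i, j, k, l}
… ∩ ⟦who chased b⟧ = {a, d, g, h, i, j, k, l} ∩ {a, b, c, d, e, f, g, j, l} = {a, d, g, j, l}
… ∩ ⟦beside f⟧ = {a, d, g, j, l} ∩ {a, c, d, e, g, h, i, k} = {a, d, g}
So ⟦dog who chased b beside f⟧ = {a, d, g}.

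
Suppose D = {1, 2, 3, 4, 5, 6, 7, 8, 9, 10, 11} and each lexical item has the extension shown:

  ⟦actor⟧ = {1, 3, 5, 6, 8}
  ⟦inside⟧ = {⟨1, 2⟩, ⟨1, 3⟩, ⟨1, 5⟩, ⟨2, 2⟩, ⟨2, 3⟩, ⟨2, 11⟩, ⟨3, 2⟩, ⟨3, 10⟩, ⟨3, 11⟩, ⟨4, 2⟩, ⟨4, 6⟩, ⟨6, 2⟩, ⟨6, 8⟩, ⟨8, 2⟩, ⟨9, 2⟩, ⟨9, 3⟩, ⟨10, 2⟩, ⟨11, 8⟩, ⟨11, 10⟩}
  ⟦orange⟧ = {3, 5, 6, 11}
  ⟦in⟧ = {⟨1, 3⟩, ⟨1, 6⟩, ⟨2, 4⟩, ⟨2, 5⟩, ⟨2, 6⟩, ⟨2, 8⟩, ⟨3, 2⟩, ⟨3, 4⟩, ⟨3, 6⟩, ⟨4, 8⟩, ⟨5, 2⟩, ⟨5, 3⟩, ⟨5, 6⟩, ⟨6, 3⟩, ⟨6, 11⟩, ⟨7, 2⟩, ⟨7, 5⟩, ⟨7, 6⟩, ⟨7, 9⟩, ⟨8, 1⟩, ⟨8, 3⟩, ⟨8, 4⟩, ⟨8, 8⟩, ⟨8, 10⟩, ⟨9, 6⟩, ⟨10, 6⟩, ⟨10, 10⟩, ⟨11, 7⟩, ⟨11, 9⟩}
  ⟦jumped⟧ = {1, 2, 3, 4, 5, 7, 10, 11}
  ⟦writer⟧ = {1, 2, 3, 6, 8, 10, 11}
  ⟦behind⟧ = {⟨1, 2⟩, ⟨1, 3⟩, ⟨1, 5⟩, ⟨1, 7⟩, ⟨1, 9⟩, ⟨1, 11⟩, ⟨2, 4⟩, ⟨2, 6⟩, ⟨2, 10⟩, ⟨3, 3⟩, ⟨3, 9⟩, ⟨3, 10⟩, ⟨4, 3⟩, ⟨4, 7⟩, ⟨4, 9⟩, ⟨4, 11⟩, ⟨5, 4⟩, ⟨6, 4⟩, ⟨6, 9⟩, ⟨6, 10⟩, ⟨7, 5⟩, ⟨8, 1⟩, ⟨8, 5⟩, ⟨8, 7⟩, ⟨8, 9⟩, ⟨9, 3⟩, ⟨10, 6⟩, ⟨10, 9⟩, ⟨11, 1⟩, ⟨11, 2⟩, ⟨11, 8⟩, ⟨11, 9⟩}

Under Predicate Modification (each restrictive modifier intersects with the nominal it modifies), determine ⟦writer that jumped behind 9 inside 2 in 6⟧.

{1, 3, 10}

⟦that jumped⟧ = ⟦jumped⟧ = {1, 2, 3, 4, 5, 7, 10, 11}
⟦behind 9⟧ = {x : ⟨x, 9⟩ ∈ ⟦behind⟧} = {1, 3, 4, 6, 8, 10, 11}
⟦inside 2⟧ = {x : ⟨x, 2⟩ ∈ ⟦inside⟧} = {1, 2, 3, 4, 6, 8, 9, 10}
⟦in 6⟧ = {x : ⟨x, 6⟩ ∈ ⟦in⟧} = {1, 2, 3, 5, 7, 9, 10}
⟦writer⟧ = {1, 2, 3, 6, 8, 10, 11}
… ∩ ⟦that jumped⟧ = {1, 2, 3, 6, 8, 10, 11} ∩ {1, 2, 3, 4, 5, 7, 10, 11} = {1, 2, 3, 10, 11}
… ∩ ⟦behind 9⟧ = {1, 2, 3, 10, 11} ∩ {1, 3, 4, 6, 8, 10, 11} = {1, 3, 10, 11}
… ∩ ⟦inside 2⟧ = {1, 3, 10, 11} ∩ {1, 2, 3, 4, 6, 8, 9, 10} = {1, 3, 10}
… ∩ ⟦in 6⟧ = {1, 3, 10} ∩ {1, 2, 3, 5, 7, 9, 10} = {1, 3, 10}
So ⟦writer that jumped behind 9 inside 2 in 6⟧ = {1, 3, 10}.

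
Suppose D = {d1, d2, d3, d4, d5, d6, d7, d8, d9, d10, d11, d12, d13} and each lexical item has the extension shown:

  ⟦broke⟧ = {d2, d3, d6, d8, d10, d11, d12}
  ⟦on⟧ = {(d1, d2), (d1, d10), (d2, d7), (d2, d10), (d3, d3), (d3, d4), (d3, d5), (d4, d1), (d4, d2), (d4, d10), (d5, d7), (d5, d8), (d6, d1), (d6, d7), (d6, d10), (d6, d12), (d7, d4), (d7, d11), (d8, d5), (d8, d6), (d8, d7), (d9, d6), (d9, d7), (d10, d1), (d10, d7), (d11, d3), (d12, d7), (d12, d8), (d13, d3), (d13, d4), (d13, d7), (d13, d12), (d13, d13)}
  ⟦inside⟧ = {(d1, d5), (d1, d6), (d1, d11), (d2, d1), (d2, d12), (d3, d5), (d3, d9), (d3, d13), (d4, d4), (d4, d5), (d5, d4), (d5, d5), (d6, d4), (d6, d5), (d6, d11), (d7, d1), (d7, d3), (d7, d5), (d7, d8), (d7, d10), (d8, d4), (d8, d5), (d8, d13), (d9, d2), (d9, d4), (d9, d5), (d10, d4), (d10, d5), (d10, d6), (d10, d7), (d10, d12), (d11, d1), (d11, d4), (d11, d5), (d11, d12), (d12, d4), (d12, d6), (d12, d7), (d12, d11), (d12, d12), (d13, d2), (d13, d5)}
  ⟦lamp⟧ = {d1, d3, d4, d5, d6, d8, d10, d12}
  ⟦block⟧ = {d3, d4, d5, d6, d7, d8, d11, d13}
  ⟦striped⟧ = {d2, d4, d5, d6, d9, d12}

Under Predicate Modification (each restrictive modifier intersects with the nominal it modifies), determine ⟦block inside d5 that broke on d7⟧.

{d6, d8}

⟦inside d5⟧ = {x : ⟨x, d5⟩ ∈ ⟦inside⟧} = {d1, d3, d4, d5, d6, d7, d8, d9, d10, d11, d13}
⟦that broke⟧ = ⟦broke⟧ = {d2, d3, d6, d8, d10, d11, d12}
⟦on d7⟧ = {x : ⟨x, d7⟩ ∈ ⟦on⟧} = {d2, d5, d6, d8, d9, d10, d12, d13}
⟦block⟧ = {d3, d4, d5, d6, d7, d8, d11, d13}
… ∩ ⟦inside d5⟧ = {d3, d4, d5, d6, d7, d8, d11, d13} ∩ {d1, d3, d4, d5, d6, d7, d8, d9, d10, d11, d13} = {d3, d4, d5, d6, d7, d8, d11, d13}
… ∩ ⟦that broke⟧ = {d3, d4, d5, d6, d7, d8, d11, d13} ∩ {d2, d3, d6, d8, d10, d11, d12} = {d3, d6, d8, d11}
… ∩ ⟦on d7⟧ = {d3, d6, d8, d11} ∩ {d2, d5, d6, d8, d9, d10, d12, d13} = {d6, d8}
So ⟦block inside d5 that broke on d7⟧ = {d6, d8}.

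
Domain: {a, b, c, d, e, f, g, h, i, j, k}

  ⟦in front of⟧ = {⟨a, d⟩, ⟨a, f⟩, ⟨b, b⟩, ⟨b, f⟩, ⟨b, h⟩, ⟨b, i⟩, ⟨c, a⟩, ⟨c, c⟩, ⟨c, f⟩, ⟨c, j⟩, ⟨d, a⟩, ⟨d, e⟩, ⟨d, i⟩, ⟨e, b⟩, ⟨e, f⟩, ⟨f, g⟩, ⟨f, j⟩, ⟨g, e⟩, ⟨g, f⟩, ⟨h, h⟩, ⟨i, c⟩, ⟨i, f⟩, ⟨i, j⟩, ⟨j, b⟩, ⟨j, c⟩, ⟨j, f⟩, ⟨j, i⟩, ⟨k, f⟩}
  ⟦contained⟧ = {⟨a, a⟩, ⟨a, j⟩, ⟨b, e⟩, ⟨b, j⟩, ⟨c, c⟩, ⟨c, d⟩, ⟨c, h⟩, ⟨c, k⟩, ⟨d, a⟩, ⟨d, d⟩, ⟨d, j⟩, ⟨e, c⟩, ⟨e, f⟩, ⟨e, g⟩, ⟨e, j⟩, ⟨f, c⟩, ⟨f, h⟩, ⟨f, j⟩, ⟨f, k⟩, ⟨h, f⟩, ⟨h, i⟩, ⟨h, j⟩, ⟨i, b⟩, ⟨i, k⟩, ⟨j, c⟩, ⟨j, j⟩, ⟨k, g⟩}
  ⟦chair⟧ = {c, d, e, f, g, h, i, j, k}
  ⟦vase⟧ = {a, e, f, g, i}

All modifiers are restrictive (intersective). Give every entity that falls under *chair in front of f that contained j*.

{e, j}

⟦in front of f⟧ = {x : ⟨x, f⟩ ∈ ⟦in front of⟧} = {a, b, c, e, g, i, j, k}
⟦that contained j⟧ = {x : ⟨x, j⟩ ∈ ⟦contained⟧} = {a, b, d, e, f, h, j}
⟦chair⟧ = {c, d, e, f, g, h, i, j, k}
… ∩ ⟦in front of f⟧ = {c, d, e, f, g, h, i, j, k} ∩ {a, b, c, e, g, i, j, k} = {c, e, g, i, j, k}
… ∩ ⟦that contained j⟧ = {c, e, g, i, j, k} ∩ {a, b, d, e, f, h, j} = {e, j}
So ⟦chair in front of f that contained j⟧ = {e, j}.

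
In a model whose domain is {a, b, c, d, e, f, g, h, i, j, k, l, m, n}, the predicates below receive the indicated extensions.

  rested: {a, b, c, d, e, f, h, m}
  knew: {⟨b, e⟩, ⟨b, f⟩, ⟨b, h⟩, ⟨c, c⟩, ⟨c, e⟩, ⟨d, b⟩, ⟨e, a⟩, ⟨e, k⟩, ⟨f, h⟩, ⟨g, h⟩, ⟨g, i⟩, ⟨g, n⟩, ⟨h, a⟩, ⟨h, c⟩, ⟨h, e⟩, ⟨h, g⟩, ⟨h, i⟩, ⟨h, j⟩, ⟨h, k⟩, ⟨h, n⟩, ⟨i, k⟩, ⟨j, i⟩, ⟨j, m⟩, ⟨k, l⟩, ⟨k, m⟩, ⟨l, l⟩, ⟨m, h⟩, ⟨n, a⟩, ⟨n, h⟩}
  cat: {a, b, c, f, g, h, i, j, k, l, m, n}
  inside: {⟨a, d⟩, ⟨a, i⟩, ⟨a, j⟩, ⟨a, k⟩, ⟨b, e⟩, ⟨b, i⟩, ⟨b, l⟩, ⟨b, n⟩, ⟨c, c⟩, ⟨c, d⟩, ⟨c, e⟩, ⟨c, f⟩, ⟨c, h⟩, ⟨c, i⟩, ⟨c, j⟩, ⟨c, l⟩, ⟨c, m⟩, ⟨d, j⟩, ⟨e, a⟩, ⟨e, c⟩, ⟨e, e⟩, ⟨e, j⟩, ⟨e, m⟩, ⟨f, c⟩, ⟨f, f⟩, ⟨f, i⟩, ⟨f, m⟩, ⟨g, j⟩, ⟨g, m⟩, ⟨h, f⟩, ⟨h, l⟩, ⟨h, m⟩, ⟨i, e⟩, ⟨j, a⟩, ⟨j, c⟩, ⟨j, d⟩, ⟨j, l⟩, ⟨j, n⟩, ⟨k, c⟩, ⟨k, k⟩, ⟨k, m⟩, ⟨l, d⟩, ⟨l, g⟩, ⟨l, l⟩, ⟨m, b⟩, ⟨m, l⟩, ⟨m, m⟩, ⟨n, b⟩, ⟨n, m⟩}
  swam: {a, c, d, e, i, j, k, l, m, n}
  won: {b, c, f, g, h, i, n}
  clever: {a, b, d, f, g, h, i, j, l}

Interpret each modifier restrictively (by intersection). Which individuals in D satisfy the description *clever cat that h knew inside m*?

{g}

⟦that h knew⟧ = {x : ⟨h, x⟩ ∈ ⟦knew⟧} = {a, c, e, g, i, j, k, n}
⟦inside m⟧ = {x : ⟨x, m⟩ ∈ ⟦inside⟧} = {c, e, f, g, h, k, m, n}
⟦cat⟧ = {a, b, c, f, g, h, i, j, k, l, m, n}
… ∩ ⟦that h knew⟧ = {a, b, c, f, g, h, i, j, k, l, m, n} ∩ {a, c, e, g, i, j, k, n} = {a, c, g, i, j, k, n}
… ∩ ⟦inside m⟧ = {a, c, g, i, j, k, n} ∩ {c, e, f, g, h, k, m, n} = {c, g, k, n}
… ∩ ⟦clever⟧ = {c, g, k, n} ∩ {a, b, d, f, g, h, i, j, l} = {g}
So ⟦clever cat that h knew inside m⟧ = {g}.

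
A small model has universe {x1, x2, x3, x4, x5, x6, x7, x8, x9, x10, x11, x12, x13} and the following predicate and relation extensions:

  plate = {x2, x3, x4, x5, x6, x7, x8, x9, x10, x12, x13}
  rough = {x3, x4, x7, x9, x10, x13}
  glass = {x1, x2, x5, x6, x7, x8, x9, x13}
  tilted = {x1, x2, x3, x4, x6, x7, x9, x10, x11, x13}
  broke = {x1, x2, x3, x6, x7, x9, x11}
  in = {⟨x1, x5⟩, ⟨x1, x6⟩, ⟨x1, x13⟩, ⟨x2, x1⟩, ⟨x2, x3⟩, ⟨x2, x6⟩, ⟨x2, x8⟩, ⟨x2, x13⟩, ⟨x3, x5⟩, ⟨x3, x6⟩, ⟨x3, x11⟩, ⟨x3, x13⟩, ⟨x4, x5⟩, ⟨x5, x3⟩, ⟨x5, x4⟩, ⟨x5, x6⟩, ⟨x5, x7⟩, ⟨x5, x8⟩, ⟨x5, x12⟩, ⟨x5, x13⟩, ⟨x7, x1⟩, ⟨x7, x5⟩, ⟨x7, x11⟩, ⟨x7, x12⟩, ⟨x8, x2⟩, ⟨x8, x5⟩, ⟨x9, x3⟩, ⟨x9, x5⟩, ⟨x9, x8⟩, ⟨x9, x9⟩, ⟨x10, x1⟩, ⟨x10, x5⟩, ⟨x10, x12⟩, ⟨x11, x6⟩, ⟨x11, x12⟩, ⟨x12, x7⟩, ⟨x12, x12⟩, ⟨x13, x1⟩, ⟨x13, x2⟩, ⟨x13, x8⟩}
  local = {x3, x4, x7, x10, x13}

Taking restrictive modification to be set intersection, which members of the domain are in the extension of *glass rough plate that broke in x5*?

{x7, x9}

⟦that broke⟧ = ⟦broke⟧ = {x1, x2, x3, x6, x7, x9, x11}
⟦in x5⟧ = {x : ⟨x, x5⟩ ∈ ⟦in⟧} = {x1, x3, x4, x7, x8, x9, x10}
⟦plate⟧ = {x2, x3, x4, x5, x6, x7, x8, x9, x10, x12, x13}
… ∩ ⟦that broke⟧ = {x2, x3, x4, x5, x6, x7, x8, x9, x10, x12, x13} ∩ {x1, x2, x3, x6, x7, x9, x11} = {x2, x3, x6, x7, x9}
… ∩ ⟦in x5⟧ = {x2, x3, x6, x7, x9} ∩ {x1, x3, x4, x7, x8, x9, x10} = {x3, x7, x9}
… ∩ ⟦glass⟧ = {x3, x7, x9} ∩ {x1, x2, x5, x6, x7, x8, x9, x13} = {x7, x9}
… ∩ ⟦rough⟧ = {x7, x9} ∩ {x3, x4, x7, x9, x10, x13} = {x7, x9}
So ⟦glass rough plate that broke in x5⟧ = {x7, x9}.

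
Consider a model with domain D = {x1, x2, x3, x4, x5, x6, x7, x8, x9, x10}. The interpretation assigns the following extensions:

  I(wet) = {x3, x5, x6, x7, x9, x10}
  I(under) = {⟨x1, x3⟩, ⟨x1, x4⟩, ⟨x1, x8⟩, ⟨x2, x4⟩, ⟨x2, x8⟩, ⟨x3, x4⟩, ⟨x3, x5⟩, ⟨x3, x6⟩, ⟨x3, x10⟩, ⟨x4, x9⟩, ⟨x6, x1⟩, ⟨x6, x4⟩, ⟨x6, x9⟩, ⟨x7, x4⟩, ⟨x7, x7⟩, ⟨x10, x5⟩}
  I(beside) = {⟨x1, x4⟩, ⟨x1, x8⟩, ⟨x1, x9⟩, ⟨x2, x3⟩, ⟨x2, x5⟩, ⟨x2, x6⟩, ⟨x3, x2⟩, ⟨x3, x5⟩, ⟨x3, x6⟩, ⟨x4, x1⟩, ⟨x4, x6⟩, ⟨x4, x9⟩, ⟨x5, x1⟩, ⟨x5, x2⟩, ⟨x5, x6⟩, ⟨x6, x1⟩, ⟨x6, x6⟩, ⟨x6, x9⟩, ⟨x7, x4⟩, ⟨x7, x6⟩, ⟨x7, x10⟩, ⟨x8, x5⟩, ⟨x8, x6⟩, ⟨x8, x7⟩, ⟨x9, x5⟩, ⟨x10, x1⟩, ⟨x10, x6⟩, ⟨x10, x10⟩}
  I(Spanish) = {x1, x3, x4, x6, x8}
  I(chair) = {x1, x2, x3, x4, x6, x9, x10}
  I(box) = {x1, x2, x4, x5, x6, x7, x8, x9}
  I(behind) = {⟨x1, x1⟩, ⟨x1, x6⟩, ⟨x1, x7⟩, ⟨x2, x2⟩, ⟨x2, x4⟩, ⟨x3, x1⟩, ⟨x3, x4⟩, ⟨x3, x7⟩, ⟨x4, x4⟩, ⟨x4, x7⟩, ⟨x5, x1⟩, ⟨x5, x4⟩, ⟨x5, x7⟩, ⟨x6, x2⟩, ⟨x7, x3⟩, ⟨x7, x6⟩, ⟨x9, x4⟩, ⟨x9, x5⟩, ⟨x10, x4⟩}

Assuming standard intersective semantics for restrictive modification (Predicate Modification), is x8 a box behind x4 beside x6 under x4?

no

⟦behind x4⟧ = {x : ⟨x, x4⟩ ∈ ⟦behind⟧} = {x2, x3, x4, x5, x9, x10}
⟦beside x6⟧ = {x : ⟨x, x6⟩ ∈ ⟦beside⟧} = {x2, x3, x4, x5, x6, x7, x8, x10}
⟦under x4⟧ = {x : ⟨x, x4⟩ ∈ ⟦under⟧} = {x1, x2, x3, x6, x7}
⟦box⟧ = {x1, x2, x4, x5, x6, x7, x8, x9}
… ∩ ⟦behind x4⟧ = {x1, x2, x4, x5, x6, x7, x8, x9} ∩ {x2, x3, x4, x5, x9, x10} = {x2, x4, x5, x9}
… ∩ ⟦beside x6⟧ = {x2, x4, x5, x9} ∩ {x2, x3, x4, x5, x6, x7, x8, x10} = {x2, x4, x5}
… ∩ ⟦under x4⟧ = {x2, x4, x5} ∩ {x1, x2, x3, x6, x7} = {x2}
⟦box behind x4 beside x6 under x4⟧ = {x2}; x8 ∉ this set.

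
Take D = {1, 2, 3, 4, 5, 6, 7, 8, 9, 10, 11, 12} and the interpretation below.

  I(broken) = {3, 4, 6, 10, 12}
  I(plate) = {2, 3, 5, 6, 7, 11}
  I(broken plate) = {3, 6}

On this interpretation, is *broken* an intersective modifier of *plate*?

⟦broken⟧ ∩ ⟦plate⟧ = {3, 4, 6, 10, 12} ∩ {2, 3, 5, 6, 7, 11} = {3, 6}
Observed ⟦broken plate⟧ = {3, 6}.
These coincide, so the modifier is intersective here.

yes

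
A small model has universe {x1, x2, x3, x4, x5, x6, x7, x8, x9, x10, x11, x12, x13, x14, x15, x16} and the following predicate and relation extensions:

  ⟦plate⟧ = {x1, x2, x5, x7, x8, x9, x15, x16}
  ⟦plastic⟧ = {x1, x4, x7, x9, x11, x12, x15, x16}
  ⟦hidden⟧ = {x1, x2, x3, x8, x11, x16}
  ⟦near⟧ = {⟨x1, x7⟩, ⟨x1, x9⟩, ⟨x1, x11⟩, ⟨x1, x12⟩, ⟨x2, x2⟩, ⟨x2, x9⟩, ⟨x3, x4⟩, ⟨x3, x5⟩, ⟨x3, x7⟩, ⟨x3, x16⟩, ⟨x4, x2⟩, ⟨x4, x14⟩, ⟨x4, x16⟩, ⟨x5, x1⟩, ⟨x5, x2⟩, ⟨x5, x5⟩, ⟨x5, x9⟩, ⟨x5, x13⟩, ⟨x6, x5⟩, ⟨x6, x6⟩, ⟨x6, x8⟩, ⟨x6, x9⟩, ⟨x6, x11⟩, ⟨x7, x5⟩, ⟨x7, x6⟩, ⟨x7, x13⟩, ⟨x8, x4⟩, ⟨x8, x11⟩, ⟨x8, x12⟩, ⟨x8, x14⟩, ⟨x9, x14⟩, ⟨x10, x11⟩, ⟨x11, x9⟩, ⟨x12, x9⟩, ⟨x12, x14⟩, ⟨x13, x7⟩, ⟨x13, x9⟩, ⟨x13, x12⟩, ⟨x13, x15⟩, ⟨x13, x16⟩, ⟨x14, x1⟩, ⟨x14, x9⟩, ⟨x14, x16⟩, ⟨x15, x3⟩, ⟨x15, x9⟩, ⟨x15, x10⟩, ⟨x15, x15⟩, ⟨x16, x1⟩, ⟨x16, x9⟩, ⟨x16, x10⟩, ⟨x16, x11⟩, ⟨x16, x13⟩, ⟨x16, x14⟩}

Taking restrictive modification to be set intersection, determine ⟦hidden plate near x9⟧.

{x1, x2, x16}

⟦near x9⟧ = {x : ⟨x, x9⟩ ∈ ⟦near⟧} = {x1, x2, x5, x6, x11, x12, x13, x14, x15, x16}
⟦plate⟧ = {x1, x2, x5, x7, x8, x9, x15, x16}
… ∩ ⟦near x9⟧ = {x1, x2, x5, x7, x8, x9, x15, x16} ∩ {x1, x2, x5, x6, x11, x12, x13, x14, x15, x16} = {x1, x2, x5, x15, x16}
… ∩ ⟦hidden⟧ = {x1, x2, x5, x15, x16} ∩ {x1, x2, x3, x8, x11, x16} = {x1, x2, x16}
So ⟦hidden plate near x9⟧ = {x1, x2, x16}.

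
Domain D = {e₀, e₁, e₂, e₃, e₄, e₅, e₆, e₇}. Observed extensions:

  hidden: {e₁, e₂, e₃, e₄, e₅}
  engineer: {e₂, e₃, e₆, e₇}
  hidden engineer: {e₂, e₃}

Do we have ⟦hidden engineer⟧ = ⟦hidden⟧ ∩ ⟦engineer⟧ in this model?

yes

⟦hidden⟧ ∩ ⟦engineer⟧ = {e₁, e₂, e₃, e₄, e₅} ∩ {e₂, e₃, e₆, e₇} = {e₂, e₃}
Observed ⟦hidden engineer⟧ = {e₂, e₃}.
These coincide, so the modifier is intersective here.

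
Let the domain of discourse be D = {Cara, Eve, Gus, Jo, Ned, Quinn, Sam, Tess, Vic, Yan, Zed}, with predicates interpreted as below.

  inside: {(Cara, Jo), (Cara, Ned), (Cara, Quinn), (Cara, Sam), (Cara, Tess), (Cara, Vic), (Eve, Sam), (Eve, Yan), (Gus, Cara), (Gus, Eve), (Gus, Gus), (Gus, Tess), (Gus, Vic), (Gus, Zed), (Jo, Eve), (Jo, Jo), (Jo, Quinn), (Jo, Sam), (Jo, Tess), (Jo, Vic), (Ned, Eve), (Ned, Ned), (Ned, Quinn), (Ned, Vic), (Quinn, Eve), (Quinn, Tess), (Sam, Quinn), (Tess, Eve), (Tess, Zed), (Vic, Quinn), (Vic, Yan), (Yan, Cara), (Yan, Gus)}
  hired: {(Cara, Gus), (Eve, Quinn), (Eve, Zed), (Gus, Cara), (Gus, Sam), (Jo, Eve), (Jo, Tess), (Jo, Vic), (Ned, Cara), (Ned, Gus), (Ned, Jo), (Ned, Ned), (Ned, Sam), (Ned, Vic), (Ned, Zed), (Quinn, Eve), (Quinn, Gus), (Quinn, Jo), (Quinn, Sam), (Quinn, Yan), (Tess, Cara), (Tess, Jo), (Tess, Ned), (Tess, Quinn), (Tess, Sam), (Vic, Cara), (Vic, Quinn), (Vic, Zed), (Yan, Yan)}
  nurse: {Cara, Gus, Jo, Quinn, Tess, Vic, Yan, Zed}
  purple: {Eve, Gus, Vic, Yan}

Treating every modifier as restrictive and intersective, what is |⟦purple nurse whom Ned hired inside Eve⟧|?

1

⟦whom Ned hired⟧ = {x : ⟨Ned, x⟩ ∈ ⟦hired⟧} = {Cara, Gus, Jo, Ned, Sam, Vic, Zed}
⟦inside Eve⟧ = {x : ⟨x, Eve⟩ ∈ ⟦inside⟧} = {Gus, Jo, Ned, Quinn, Tess}
⟦nurse⟧ = {Cara, Gus, Jo, Quinn, Tess, Vic, Yan, Zed}
… ∩ ⟦whom Ned hired⟧ = {Cara, Gus, Jo, Quinn, Tess, Vic, Yan, Zed} ∩ {Cara, Gus, Jo, Ned, Sam, Vic, Zed} = {Cara, Gus, Jo, Vic, Zed}
… ∩ ⟦inside Eve⟧ = {Cara, Gus, Jo, Vic, Zed} ∩ {Gus, Jo, Ned, Quinn, Tess} = {Gus, Jo}
… ∩ ⟦purple⟧ = {Gus, Jo} ∩ {Eve, Gus, Vic, Yan} = {Gus}
⟦purple nurse whom Ned hired inside Eve⟧ = {Gus}, so the cardinality is 1.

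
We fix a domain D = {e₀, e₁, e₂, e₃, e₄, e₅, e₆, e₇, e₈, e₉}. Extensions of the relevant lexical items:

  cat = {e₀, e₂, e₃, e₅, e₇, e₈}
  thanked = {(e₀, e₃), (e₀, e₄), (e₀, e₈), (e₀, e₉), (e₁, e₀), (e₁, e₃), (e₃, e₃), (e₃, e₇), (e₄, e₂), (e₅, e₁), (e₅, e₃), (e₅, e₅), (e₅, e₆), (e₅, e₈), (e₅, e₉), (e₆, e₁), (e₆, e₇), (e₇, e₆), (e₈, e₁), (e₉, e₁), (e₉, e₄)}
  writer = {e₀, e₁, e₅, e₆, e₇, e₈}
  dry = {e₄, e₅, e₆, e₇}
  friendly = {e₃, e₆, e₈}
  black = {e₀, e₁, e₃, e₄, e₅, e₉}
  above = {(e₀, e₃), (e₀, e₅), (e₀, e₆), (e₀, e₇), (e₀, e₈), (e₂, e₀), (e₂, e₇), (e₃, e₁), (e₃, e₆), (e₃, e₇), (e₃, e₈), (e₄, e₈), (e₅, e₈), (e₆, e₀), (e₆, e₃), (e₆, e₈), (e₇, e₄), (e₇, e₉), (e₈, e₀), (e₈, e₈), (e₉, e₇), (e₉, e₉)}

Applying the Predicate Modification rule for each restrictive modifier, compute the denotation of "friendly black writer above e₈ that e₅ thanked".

∅

⟦above e₈⟧ = {x : ⟨x, e₈⟩ ∈ ⟦above⟧} = {e₀, e₃, e₄, e₅, e₆, e₈}
⟦that e₅ thanked⟧ = {x : ⟨e₅, x⟩ ∈ ⟦thanked⟧} = {e₁, e₃, e₅, e₆, e₈, e₉}
⟦writer⟧ = {e₀, e₁, e₅, e₆, e₇, e₈}
… ∩ ⟦above e₈⟧ = {e₀, e₁, e₅, e₆, e₇, e₈} ∩ {e₀, e₃, e₄, e₅, e₆, e₈} = {e₀, e₅, e₆, e₈}
… ∩ ⟦that e₅ thanked⟧ = {e₀, e₅, e₆, e₈} ∩ {e₁, e₃, e₅, e₆, e₈, e₉} = {e₅, e₆, e₈}
… ∩ ⟦friendly⟧ = {e₅, e₆, e₈} ∩ {e₃, e₆, e₈} = {e₆, e₈}
… ∩ ⟦black⟧ = {e₆, e₈} ∩ {e₀, e₁, e₃, e₄, e₅, e₉} = ∅
So ⟦friendly black writer above e₈ that e₅ thanked⟧ = ∅.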